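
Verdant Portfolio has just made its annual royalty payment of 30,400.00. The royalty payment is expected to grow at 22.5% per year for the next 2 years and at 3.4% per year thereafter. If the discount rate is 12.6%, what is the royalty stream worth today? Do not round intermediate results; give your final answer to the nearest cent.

473444.67

D_1 = 37240.00000
D_2 = 45619.00000
Terminal value at year 2: TV = D_2×(1+g_2)/(r−g_2) = 47170.04600/0.092 = 512717.89130
P_0 = D_1/(1+r)^1 + D_2/(1+r)^2 + TV/(1+r)^2
    = 33072.82416 + 35980.64795 + 404391.19544 = 473444.66754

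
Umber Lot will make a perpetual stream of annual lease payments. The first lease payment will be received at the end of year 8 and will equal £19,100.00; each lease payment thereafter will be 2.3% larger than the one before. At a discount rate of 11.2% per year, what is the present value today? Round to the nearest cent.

Value at end of year 7: C₁ / (r − g) = £19,100.00 / (0.112 − 0.023) = £214,606.7416
Discount to today: PV = £214,606.7416 / (1 + 0.112)^7 = £214,606.7416 / 2.102488 = £102,072.76

£102072.76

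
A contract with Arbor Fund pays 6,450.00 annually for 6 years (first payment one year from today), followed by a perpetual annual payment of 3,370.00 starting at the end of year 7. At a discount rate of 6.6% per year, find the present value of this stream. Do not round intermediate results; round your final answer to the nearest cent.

65924.60

PV of 6-year annuity: 6,450.00 × [1 − (1+0.066)^−6] / 0.066 = 31127.53009
Perpetuity value at year 6: 3,370.00 / 0.066 = 51060.60606
PV of perpetuity: 51060.60606 / (1+0.066)^6 = 34797.07484
Total PV = 31127.53009 + 34797.07484 = 65924.60492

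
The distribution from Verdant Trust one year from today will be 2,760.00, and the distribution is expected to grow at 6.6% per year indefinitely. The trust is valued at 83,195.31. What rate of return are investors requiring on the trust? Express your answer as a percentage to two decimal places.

P = D₁/(r − g) ⇒ r = D₁/P + g = 2,760.0000/83,195.31 + 0.066 = 0.033175 + 0.066 = 0.099175

9.92%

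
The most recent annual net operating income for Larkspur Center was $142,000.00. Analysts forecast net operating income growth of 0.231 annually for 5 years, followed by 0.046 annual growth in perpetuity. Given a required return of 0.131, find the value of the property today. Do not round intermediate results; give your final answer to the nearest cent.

D_1 = 174802.00000
D_2 = 215181.26200
D_3 = 264888.13352
D_4 = 326077.29237
D_5 = 401401.14690
Terminal value at year 5: TV = D_5×(1+g_2)/(r−g_2) = 419865.59966/0.085 = 4939595.29011
P_0 = D_1/(1+r)^1 + D_2/(1+r)^2 + D_3/(1+r)^3 + D_4/(1+r)^4 + D_5/(1+r)^5 + TV/(1+r)^5
    = 154555.26083 + 168220.62430 + 183094.24272 + 199282.94676 + 216903.01279 + 2669182.95734 = 3591239.04473

$3591239.04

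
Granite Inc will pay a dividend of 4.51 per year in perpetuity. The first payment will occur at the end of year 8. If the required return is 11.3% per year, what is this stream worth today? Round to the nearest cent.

18.86

Value at end of year 7: C / r = 4.51 / 0.113 = 39.9115
Discount to today: PV = 39.9115 / (1 + 0.113)^7 = 39.9115 / 2.115759 = 18.86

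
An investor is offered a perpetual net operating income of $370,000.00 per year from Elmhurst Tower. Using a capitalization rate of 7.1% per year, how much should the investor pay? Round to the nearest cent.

Level perpetuity: PV = C / r = $370,000.00 / 0.071 = $5,211,267.61

$5211267.61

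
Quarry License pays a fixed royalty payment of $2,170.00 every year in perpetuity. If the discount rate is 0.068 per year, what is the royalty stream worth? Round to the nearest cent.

$31911.76

Level perpetuity: PV = C / r = $2,170.00 / 0.068 = $31,911.76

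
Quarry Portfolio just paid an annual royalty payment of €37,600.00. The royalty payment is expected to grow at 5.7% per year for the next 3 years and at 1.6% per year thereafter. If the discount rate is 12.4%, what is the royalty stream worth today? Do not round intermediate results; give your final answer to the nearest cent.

€394038.89

D_1 = 39743.20000
D_2 = 42008.56240
D_3 = 44403.05046
Terminal value at year 3: TV = D_3×(1+g_2)/(r−g_2) = 45113.49926/0.108 = 417717.58578
P_0 = D_1/(1+r)^1 + D_2/(1+r)^2 + D_3/(1+r)^3 + TV/(1+r)^3
    = 35358.71886 + 33251.03722 + 31268.99141 + 294160.14139 = 394038.88888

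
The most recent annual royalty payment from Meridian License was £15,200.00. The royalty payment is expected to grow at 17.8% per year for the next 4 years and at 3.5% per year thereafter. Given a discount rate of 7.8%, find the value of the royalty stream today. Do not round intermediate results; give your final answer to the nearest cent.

D_1 = 17905.60000
D_2 = 21092.79680
D_3 = 24847.31463
D_4 = 29270.13663
Terminal value at year 4: TV = D_4×(1+g_2)/(r−g_2) = 30294.59142/0.043 = 704525.38179
P_0 = D_1/(1+r)^1 + D_2/(1+r)^2 + D_3/(1+r)^3 + D_4/(1+r)^4 + TV/(1+r)^4
    = 16610.01855 + 18150.83660 + 19834.58768 + 21674.53087 + 521700.91757 = 597970.89127

£597970.89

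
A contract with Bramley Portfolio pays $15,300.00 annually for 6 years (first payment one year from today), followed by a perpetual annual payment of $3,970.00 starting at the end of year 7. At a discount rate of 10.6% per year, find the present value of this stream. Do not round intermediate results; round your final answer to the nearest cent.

$85942.25

PV of 6-year annuity: $15,300.00 × [1 − (1+0.106)^−6] / 0.106 = 65479.98017
Perpetuity value at year 6: $3,970.00 / 0.106 = 37452.83019
PV of perpetuity: 37452.83019 / (1+0.106)^6 = 20462.27324
Total PV = 65479.98017 + 20462.27324 = 85942.25342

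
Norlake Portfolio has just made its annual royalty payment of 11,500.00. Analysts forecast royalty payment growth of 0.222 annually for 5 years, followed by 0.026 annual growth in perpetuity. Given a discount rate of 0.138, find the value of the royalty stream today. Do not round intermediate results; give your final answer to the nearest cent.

221965.79

D_1 = 14053.00000
D_2 = 17172.76600
D_3 = 20985.12005
D_4 = 25643.81670
D_5 = 31336.74401
Terminal value at year 5: TV = D_5×(1+g_2)/(r−g_2) = 32151.49936/0.112 = 287066.95854
P_0 = D_1/(1+r)^1 + D_2/(1+r)^2 + D_3/(1+r)^3 + D_4/(1+r)^4 + D_5/(1+r)^5 + TV/(1+r)^5
    = 12348.85764 + 13260.37262 + 14239.16990 + 15290.21583 + 16418.84336 + 150408.33292 = 221965.79227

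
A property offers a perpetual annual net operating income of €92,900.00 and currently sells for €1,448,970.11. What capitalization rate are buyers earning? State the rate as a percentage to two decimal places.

6.41%

P = C/r ⇒ r = C/P = €92,900.00/€1,448,970.11 = 0.064115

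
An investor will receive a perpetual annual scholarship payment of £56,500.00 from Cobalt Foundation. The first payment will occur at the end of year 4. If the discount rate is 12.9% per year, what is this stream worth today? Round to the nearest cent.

Value at end of year 3: C / r = £56,500.00 / 0.129 = £437,984.4961
Discount to today: PV = £437,984.4961 / (1 + 0.129)^3 = £437,984.4961 / 1.439070 = £304,352.53

£304352.53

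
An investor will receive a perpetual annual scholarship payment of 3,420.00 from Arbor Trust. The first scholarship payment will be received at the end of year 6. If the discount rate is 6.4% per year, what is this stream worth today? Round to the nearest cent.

Value at end of year 5: C / r = 3,420.00 / 0.064 = 53,437.5000
Discount to today: PV = 53,437.5000 / (1 + 0.064)^5 = 53,437.5000 / 1.363666 = 39,186.64

39186.64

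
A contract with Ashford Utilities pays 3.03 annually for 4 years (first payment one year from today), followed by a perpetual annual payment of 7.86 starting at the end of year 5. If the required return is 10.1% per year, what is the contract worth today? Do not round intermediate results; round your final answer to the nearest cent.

PV of 4-year annuity: 3.03 × [1 − (1+0.101)^−4] / 0.101 = 9.58394
Perpetuity value at year 4: 7.86 / 0.101 = 77.82178
PV of perpetuity: 77.82178 / (1+0.101)^4 = 52.96048
Total PV = 9.58394 + 52.96048 = 62.54442

62.54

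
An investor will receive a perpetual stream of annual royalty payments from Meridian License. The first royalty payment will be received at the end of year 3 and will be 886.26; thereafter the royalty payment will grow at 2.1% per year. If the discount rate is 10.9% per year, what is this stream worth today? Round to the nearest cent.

8188.71

Value at end of year 2: C₁ / (r − g) = 886.26 / (0.109 − 0.021) = 10,071.1364
Discount to today: PV = 10,071.1364 / (1 + 0.109)^2 = 10,071.1364 / 1.229881 = 8,188.71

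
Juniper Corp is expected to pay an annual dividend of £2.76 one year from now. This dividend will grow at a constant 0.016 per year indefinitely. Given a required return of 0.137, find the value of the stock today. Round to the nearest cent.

Growing perpetuity: P = D₁ / (r − g) = £2.7600 / (0.137 − 0.016) = £22.81

£22.81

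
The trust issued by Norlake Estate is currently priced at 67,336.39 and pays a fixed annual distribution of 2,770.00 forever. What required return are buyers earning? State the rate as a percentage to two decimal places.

P = C/r ⇒ r = C/P = 2,770.00/67,336.39 = 0.041137

4.11%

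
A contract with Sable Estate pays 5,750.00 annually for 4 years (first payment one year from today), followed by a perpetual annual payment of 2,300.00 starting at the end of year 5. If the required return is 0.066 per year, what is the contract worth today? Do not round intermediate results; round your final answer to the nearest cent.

PV of 4-year annuity: 5,750.00 × [1 − (1+0.066)^−4] / 0.066 = 19653.63869
Perpetuity value at year 4: 2,300.00 / 0.066 = 34848.48485
PV of perpetuity: 34848.48485 / (1+0.066)^4 = 26987.02937
Total PV = 19653.63869 + 26987.02937 = 46640.66806

46640.67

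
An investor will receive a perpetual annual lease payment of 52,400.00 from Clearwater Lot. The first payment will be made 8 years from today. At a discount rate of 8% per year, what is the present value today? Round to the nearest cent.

Value at end of year 7: C / r = 52,400.00 / 0.08 = 655,000.0000
Discount to today: PV = 655,000.0000 / (1 + 0.08)^7 = 655,000.0000 / 1.713824 = 382,186.21

382186.21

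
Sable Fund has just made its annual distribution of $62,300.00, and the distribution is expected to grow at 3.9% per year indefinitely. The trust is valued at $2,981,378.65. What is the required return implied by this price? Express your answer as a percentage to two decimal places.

6.07%

D₁ = $62,300.00 × 1.039 = $64,729.7000
P = D₁/(r − g) ⇒ r = D₁/P + g = $64,729.7000/$2,981,378.65 + 0.039 = 0.021711 + 0.039 = 0.060711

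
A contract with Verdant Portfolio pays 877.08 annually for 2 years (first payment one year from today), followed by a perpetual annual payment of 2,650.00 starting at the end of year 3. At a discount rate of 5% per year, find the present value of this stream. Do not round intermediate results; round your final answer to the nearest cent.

PV of 2-year annuity: 877.08 × [1 − (1+0.05)^−2] / 0.05 = 1630.85170
Perpetuity value at year 2: 2,650.00 / 0.05 = 53000.00000
PV of perpetuity: 53000.00000 / (1+0.05)^2 = 48072.56236
Total PV = 1630.85170 + 48072.56236 = 49703.41406

49703.41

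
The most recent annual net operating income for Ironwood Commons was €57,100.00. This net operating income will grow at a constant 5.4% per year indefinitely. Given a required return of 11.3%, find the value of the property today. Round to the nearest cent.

D₁ = D₀ × (1 + g) = €57,100.00 × 1.054 = €60,183.4000
Growing perpetuity: P = D₁ / (r − g) = €60,183.4000 / (0.113 − 0.054) = €1,020,057.63

€1020057.63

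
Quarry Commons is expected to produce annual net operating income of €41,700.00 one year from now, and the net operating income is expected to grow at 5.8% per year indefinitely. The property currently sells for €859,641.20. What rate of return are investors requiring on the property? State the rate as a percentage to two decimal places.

P = D₁/(r − g) ⇒ r = D₁/P + g = €41,700.0000/€859,641.20 + 0.058 = 0.048509 + 0.058 = 0.106509

10.65%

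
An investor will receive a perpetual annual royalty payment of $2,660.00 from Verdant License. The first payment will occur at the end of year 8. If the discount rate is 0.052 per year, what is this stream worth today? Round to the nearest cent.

Value at end of year 7: C / r = $2,660.00 / 0.052 = $51,153.8462
Discount to today: PV = $51,153.8462 / (1 + 0.052)^7 = $51,153.8462 / 1.425969 = $35,873.03

$35873.03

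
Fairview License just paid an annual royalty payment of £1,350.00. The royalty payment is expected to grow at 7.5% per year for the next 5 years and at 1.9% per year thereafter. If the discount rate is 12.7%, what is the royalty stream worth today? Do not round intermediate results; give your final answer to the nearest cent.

D_1 = 1451.25000
D_2 = 1560.09375
D_3 = 1677.10078
D_4 = 1802.88334
D_5 = 1938.09959
Terminal value at year 5: TV = D_5×(1+g_2)/(r−g_2) = 1974.92348/0.108 = 18286.32854
P_0 = D_1/(1+r)^1 + D_2/(1+r)^2 + D_3/(1+r)^3 + D_4/(1+r)^4 + D_5/(1+r)^5 + TV/(1+r)^5
    = 1287.71074 + 1228.29551 + 1171.62172 + 1117.56286 + 1065.99829 + 10057.89131 = 15929.08043

£15929.08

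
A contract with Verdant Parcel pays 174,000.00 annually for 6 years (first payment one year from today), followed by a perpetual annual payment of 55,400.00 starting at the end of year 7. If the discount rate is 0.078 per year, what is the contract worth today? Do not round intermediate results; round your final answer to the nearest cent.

1261872.43

PV of 6-year annuity: 174,000.00 × [1 − (1+0.078)^−6] / 0.078 = 809284.88780
Perpetuity value at year 6: 55,400.00 / 0.078 = 710256.41026
PV of perpetuity: 710256.41026 / (1+0.078)^6 = 452587.54368
Total PV = 809284.88780 + 452587.54368 = 1261872.43148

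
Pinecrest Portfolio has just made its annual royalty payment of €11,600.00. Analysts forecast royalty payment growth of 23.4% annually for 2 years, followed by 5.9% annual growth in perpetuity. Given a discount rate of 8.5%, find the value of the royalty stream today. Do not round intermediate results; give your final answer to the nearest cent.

D_1 = 14314.40000
D_2 = 17663.96960
Terminal value at year 2: TV = D_2×(1+g_2)/(r−g_2) = 18706.14381/0.026 = 719467.06948
P_0 = D_1/(1+r)^1 + D_2/(1+r)^2 + TV/(1+r)^2
    = 13192.99539 + 15004.75236 + 611155.10584 = 639352.85360

€639352.85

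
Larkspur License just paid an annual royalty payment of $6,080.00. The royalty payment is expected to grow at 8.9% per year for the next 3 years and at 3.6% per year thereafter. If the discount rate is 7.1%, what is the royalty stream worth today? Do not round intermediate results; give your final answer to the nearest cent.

D_1 = 6621.12000
D_2 = 7210.39968
D_3 = 7852.12525
Terminal value at year 3: TV = D_3×(1+g_2)/(r−g_2) = 8134.80176/0.035 = 232422.90744
P_0 = D_1/(1+r)^1 + D_2/(1+r)^2 + D_3/(1+r)^3 + TV/(1+r)^3
    = 6182.18487 + 6286.08714 + 6391.73566 + 189195.37566 = 208055.38334

$208055.38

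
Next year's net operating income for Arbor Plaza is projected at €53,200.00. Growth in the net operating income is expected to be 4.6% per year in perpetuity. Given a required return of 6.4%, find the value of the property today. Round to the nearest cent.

€2955555.56

Growing perpetuity: P = D₁ / (r − g) = €53,200.0000 / (0.064 − 0.046) = €2,955,555.56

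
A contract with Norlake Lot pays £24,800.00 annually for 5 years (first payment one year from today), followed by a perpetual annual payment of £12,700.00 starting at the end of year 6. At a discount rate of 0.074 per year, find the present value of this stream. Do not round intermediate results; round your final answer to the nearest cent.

£220707.15

PV of 5-year annuity: £24,800.00 × [1 − (1+0.074)^−5] / 0.074 = 100605.05374
Perpetuity value at year 5: £12,700.00 / 0.074 = 171621.62162
PV of perpetuity: 171621.62162 / (1+0.074)^5 = 120102.09813
Total PV = 100605.05374 + 120102.09813 = 220707.15188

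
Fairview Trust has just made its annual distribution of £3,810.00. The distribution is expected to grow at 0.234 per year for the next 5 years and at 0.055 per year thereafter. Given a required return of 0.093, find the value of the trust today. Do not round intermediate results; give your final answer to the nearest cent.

D_1 = 4701.54000
D_2 = 5801.70036
D_3 = 7159.29824
D_4 = 8834.57403
D_5 = 10901.86436
Terminal value at year 5: TV = D_5×(1+g_2)/(r−g_2) = 11501.46690/0.038 = 302670.18150
P_0 = D_1/(1+r)^1 + D_2/(1+r)^2 + D_3/(1+r)^3 + D_4/(1+r)^4 + D_5/(1+r)^5 + TV/(1+r)^5
    = 4301.50046 + 4856.40582 + 5482.89550 + 6190.20407 + 6988.75739 + 194029.97487 = 221849.73812

£221849.74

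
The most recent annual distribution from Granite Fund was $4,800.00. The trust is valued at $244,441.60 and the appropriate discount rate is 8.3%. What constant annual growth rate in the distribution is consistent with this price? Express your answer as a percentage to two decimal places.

P = D₀(1+g)/(r−g) ⇒ P(r−g) = D₀(1+g) ⇒ g(P+D₀) = P·r − D₀
g = (P·r − D₀)/(P + D₀) = ($244,441.60×0.083 − $4,800.00) / ($244,441.60 + $4,800.00) = 0.062143

6.21%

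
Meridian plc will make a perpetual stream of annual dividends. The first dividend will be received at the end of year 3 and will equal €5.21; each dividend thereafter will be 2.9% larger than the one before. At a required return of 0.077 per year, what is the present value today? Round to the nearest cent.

€93.58

Value at end of year 2: C₁ / (r − g) = €5.21 / (0.077 − 0.029) = €108.5417
Discount to today: PV = €108.5417 / (1 + 0.077)^2 = €108.5417 / 1.159929 = €93.58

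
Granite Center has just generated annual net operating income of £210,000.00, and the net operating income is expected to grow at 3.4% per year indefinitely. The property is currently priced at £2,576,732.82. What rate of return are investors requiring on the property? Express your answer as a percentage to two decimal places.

D₁ = £210,000.00 × 1.034 = £217,140.0000
P = D₁/(r − g) ⇒ r = D₁/P + g = £217,140.0000/£2,576,732.82 + 0.034 = 0.084270 + 0.034 = 0.118270

11.83%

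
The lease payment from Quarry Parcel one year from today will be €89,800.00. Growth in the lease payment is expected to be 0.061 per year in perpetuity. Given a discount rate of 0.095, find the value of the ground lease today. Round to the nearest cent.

€2641176.47

Growing perpetuity: P = D₁ / (r − g) = €89,800.0000 / (0.095 − 0.061) = €2,641,176.47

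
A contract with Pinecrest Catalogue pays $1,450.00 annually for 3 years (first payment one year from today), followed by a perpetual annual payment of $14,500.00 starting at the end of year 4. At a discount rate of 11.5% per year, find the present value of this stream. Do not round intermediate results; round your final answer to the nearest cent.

$94471.77

PV of 3-year annuity: $1,450.00 × [1 − (1+0.115)^−3] / 0.115 = 3512.79811
Perpetuity value at year 3: $14,500.00 / 0.115 = 126086.95652
PV of perpetuity: 126086.95652 / (1+0.115)^3 = 90958.97542
Total PV = 3512.79811 + 90958.97542 = 94471.77353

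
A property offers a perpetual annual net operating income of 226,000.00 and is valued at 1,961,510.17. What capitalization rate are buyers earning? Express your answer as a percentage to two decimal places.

11.52%

P = C/r ⇒ r = C/P = 226,000.00/1,961,510.17 = 0.115217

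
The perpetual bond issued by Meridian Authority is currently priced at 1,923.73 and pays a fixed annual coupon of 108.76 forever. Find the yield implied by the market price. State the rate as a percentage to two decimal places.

5.65%

P = C/r ⇒ r = C/P = 108.76/1,923.73 = 0.056536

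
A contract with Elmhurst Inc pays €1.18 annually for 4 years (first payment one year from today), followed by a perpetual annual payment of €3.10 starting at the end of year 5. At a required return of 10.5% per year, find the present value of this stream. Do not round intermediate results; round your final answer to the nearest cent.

PV of 4-year annuity: €1.18 × [1 − (1+0.105)^−4] / 0.105 = 3.70031
Perpetuity value at year 4: €3.10 / 0.105 = 29.52381
PV of perpetuity: 29.52381 / (1+0.105)^4 = 19.80265
Total PV = 3.70031 + 19.80265 = 23.50296

€23.50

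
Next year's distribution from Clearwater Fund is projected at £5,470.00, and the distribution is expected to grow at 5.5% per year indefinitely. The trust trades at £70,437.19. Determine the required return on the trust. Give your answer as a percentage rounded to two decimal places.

P = D₁/(r − g) ⇒ r = D₁/P + g = £5,470.0000/£70,437.19 + 0.055 = 0.077658 + 0.055 = 0.132658

13.27%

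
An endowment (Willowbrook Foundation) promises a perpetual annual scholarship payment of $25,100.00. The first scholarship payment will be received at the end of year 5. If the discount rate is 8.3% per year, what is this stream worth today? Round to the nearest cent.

Value at end of year 4: C / r = $25,100.00 / 0.083 = $302,409.6386
Discount to today: PV = $302,409.6386 / (1 + 0.083)^4 = $302,409.6386 / 1.375669 = $219,827.39

$219827.39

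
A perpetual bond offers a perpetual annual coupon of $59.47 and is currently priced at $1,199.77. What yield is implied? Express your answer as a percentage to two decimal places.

4.96%

P = C/r ⇒ r = C/P = $59.47/$1,199.77 = 0.049568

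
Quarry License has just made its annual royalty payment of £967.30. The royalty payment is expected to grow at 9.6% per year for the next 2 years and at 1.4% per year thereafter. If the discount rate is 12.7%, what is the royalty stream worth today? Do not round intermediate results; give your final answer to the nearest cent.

£10064.58

D_1 = 1060.16080
D_2 = 1161.93624
Terminal value at year 2: TV = D_2×(1+g_2)/(r−g_2) = 1178.20334/0.113 = 10426.57827
P_0 = D_1/(1+r)^1 + D_2/(1+r)^2 + TV/(1+r)^2
    = 940.69281 + 914.81750 + 8209.07031 = 10064.58063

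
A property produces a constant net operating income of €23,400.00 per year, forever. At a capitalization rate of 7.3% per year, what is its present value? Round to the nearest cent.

Level perpetuity: PV = C / r = €23,400.00 / 0.073 = €320,547.95

€320547.95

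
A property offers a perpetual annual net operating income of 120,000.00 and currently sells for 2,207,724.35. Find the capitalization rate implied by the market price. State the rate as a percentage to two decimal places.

5.44%

P = C/r ⇒ r = C/P = 120,000.00/2,207,724.35 = 0.054355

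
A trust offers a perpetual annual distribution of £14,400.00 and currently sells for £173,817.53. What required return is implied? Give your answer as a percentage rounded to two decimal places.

P = C/r ⇒ r = C/P = £14,400.00/£173,817.53 = 0.082845

8.28%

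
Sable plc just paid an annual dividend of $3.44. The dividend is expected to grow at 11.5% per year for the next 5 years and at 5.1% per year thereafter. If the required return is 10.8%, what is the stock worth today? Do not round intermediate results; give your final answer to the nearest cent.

$82.99

D_1 = 3.83560
D_2 = 4.27669
D_3 = 4.76851
D_4 = 5.31689
D_5 = 5.92834
Terminal value at year 5: TV = D_5×(1+g_2)/(r−g_2) = 6.23068/0.057 = 109.31019
P_0 = D_1/(1+r)^1 + D_2/(1+r)^2 + D_3/(1+r)^3 + D_4/(1+r)^4 + D_5/(1+r)^5 + TV/(1+r)^5
    = 3.46173 + 3.48360 + 3.50561 + 3.52776 + 3.55005 + 65.45787 = 82.98662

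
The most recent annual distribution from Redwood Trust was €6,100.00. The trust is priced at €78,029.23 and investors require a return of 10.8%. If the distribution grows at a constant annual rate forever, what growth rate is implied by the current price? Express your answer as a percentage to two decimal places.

2.77%

P = D₀(1+g)/(r−g) ⇒ P(r−g) = D₀(1+g) ⇒ g(P+D₀) = P·r − D₀
g = (P·r − D₀)/(P + D₀) = (€78,029.23×0.108 − €6,100.00) / (€78,029.23 + €6,100.00) = 0.027662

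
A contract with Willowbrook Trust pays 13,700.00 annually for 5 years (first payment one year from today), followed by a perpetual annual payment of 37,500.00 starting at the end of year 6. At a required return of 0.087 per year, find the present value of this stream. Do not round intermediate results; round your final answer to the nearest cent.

337735.67

PV of 5-year annuity: 13,700.00 × [1 − (1+0.087)^−5] / 0.087 = 53705.61838
Perpetuity value at year 5: 37,500.00 / 0.087 = 431034.48276
PV of perpetuity: 431034.48276 / (1+0.087)^5 = 284030.05289
Total PV = 53705.61838 + 284030.05289 = 337735.67127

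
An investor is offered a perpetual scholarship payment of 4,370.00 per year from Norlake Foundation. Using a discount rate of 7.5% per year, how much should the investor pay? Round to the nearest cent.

Level perpetuity: PV = C / r = 4,370.00 / 0.075 = 58,266.67

58266.67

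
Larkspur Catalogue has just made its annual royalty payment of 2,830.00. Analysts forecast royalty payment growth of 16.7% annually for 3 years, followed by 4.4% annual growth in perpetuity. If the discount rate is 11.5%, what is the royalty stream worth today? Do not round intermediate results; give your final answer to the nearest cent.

D_1 = 3302.61000
D_2 = 3854.14587
D_3 = 4497.78823
Terminal value at year 3: TV = D_3×(1+g_2)/(r−g_2) = 4695.69091/0.071 = 66136.49172
P_0 = D_1/(1+r)^1 + D_2/(1+r)^2 + D_3/(1+r)^3 + TV/(1+r)^3
    = 2961.98206 + 3100.11934 + 3244.69890 + 47710.78382 = 57017.58413

57017.58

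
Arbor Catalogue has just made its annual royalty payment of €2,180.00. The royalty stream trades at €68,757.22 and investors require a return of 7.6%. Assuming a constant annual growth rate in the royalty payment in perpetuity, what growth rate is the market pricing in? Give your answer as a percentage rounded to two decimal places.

P = D₀(1+g)/(r−g) ⇒ P(r−g) = D₀(1+g) ⇒ g(P+D₀) = P·r − D₀
g = (P·r − D₀)/(P + D₀) = (€68,757.22×0.076 − €2,180.00) / (€68,757.22 + €2,180.00) = 0.042933

4.29%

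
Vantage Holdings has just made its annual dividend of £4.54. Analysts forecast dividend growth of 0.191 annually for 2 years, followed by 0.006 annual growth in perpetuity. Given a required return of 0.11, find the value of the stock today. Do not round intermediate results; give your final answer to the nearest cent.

D_1 = 5.40714
D_2 = 6.43990
Terminal value at year 2: TV = D_2×(1+g_2)/(r−g_2) = 6.47854/0.104 = 62.29368
P_0 = D_1/(1+r)^1 + D_2/(1+r)^2 + TV/(1+r)^2
    = 4.87130 + 5.22677 + 50.55895 = 60.65702

£60.66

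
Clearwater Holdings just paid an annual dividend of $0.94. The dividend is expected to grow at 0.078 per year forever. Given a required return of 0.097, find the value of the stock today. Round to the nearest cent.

D₁ = D₀ × (1 + g) = $0.94 × 1.078 = $1.0133
Growing perpetuity: P = D₁ / (r − g) = $1.0133 / (0.097 − 0.078) = $53.33

$53.33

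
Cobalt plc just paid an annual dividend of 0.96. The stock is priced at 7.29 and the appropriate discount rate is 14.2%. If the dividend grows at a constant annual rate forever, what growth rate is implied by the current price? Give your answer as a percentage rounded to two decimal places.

P = D₀(1+g)/(r−g) ⇒ P(r−g) = D₀(1+g) ⇒ g(P+D₀) = P·r − D₀
g = (P·r − D₀)/(P + D₀) = (7.29×0.142 − 0.96) / (7.29 + 0.96) = 0.009113

0.91%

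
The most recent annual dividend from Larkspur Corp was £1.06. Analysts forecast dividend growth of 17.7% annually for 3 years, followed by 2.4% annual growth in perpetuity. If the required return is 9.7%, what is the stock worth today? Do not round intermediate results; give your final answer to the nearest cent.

£22.03

D_1 = 1.24762
D_2 = 1.46845
D_3 = 1.72836
Terminal value at year 3: TV = D_3×(1+g_2)/(r−g_2) = 1.76984/0.073 = 24.24445
P_0 = D_1/(1+r)^1 + D_2/(1+r)^2 + D_3/(1+r)^3 + TV/(1+r)^3
    = 1.13730 + 1.22024 + 1.30923 + 18.36506 = 22.03184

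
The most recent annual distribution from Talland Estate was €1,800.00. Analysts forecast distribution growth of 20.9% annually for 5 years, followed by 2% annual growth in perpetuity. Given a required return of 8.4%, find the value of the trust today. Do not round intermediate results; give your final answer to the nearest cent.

D_1 = 2176.20000
D_2 = 2631.02580
D_3 = 3180.91019
D_4 = 3845.72042
D_5 = 4649.47599
Terminal value at year 5: TV = D_5×(1+g_2)/(r−g_2) = 4742.46551/0.064 = 74101.02360
P_0 = D_1/(1+r)^1 + D_2/(1+r)^2 + D_3/(1+r)^3 + D_4/(1+r)^4 + D_5/(1+r)^5 + TV/(1+r)^5
    = 2007.56458 + 2239.06418 + 2497.25885 + 2785.22689 + 3106.40158 + 49508.27518 = 62143.79126

€62143.79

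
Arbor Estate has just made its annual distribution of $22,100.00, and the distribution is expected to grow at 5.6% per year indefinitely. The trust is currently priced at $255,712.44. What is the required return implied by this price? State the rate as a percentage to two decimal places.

14.73%

D₁ = $22,100.00 × 1.056 = $23,337.6000
P = D₁/(r − g) ⇒ r = D₁/P + g = $23,337.6000/$255,712.44 + 0.056 = 0.091265 + 0.056 = 0.147265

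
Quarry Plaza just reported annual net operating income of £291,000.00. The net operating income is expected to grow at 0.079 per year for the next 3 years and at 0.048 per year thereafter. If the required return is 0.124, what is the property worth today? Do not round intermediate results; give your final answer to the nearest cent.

D_1 = 313989.00000
D_2 = 338794.13100
D_3 = 365558.86735
Terminal value at year 3: TV = D_3×(1+g_2)/(r−g_2) = 383105.69298/0.076 = 5040864.38134
P_0 = D_1/(1+r)^1 + D_2/(1+r)^2 + D_3/(1+r)^3 + TV/(1+r)^3
    = 279349.64413 + 268165.71709 + 257429.54515 + 3549817.93834 = 4354762.84471

£4354762.84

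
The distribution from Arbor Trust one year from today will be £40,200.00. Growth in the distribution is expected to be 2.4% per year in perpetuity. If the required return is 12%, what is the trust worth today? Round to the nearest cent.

£418750.00

Growing perpetuity: P = D₁ / (r − g) = £40,200.0000 / (0.12 − 0.024) = £418,750.00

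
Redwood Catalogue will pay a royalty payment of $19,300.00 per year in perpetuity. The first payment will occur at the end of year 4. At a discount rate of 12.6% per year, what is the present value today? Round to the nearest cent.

$107293.05

Value at end of year 3: C / r = $19,300.00 / 0.126 = $153,174.6032
Discount to today: PV = $153,174.6032 / (1 + 0.126)^3 = $153,174.6032 / 1.427628 = $107,293.05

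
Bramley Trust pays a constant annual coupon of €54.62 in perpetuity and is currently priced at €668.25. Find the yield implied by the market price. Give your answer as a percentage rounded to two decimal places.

P = C/r ⇒ r = C/P = €54.62/€668.25 = 0.081736

8.17%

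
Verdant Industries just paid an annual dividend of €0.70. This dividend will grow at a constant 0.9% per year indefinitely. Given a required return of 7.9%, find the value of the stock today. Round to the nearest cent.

€10.09

D₁ = D₀ × (1 + g) = €0.70 × 1.009 = €0.7063
Growing perpetuity: P = D₁ / (r − g) = €0.7063 / (0.079 − 0.009) = €10.09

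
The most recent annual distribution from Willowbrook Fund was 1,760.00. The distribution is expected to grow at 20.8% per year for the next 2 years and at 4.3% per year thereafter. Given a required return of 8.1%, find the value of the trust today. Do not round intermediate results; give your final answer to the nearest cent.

64489.40

D_1 = 2126.08000
D_2 = 2568.30464
Terminal value at year 2: TV = D_2×(1+g_2)/(r−g_2) = 2678.74174/0.038 = 70493.20367
P_0 = D_1/(1+r)^1 + D_2/(1+r)^2 + TV/(1+r)^2
    = 1966.77151 + 2197.83532 + 60324.79577 = 64489.40260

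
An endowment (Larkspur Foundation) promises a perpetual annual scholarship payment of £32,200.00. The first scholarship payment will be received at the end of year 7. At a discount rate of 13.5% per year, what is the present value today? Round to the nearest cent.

£111569.87

Value at end of year 6: C / r = £32,200.00 / 0.135 = £238,518.5185
Discount to today: PV = £238,518.5185 / (1 + 0.135)^6 = £238,518.5185 / 2.137840 = £111,569.87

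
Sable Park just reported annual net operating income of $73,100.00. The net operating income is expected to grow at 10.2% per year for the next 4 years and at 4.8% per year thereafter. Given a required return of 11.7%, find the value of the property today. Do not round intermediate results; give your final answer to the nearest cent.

D_1 = 80556.20000
D_2 = 88772.93240
D_3 = 97827.77150
D_4 = 107806.20420
Terminal value at year 4: TV = D_4×(1+g_2)/(r−g_2) = 112980.90200/0.069 = 1637404.37681
P_0 = D_1/(1+r)^1 + D_2/(1+r)^2 + D_3/(1+r)^3 + D_4/(1+r)^4 + TV/(1+r)^4
    = 72118.35273 + 71149.88783 + 70194.42828 + 69251.79943 + 1051824.43198 = 1334538.90026

$1334538.90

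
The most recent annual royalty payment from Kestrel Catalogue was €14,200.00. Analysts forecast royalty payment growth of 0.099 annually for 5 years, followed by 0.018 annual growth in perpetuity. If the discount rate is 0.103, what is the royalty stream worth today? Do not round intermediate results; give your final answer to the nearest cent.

D_1 = 15605.80000
D_2 = 17150.77420
D_3 = 18848.70085
D_4 = 20714.72223
D_5 = 22765.47973
Terminal value at year 5: TV = D_5×(1+g_2)/(r−g_2) = 23175.25837/0.085 = 272650.09842
P_0 = D_1/(1+r)^1 + D_2/(1+r)^2 + D_3/(1+r)^3 + D_4/(1+r)^4 + D_5/(1+r)^5 + TV/(1+r)^5
    = 14148.50408 + 14097.19491 + 14046.07181 + 13995.13410 + 13944.38112 + 167004.47041 = 237235.75643

€237235.76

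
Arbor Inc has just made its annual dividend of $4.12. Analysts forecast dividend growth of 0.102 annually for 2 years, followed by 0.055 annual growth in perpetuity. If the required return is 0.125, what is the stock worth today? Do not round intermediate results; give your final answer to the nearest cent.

D_1 = 4.54024
D_2 = 5.00334
Terminal value at year 2: TV = D_2×(1+g_2)/(r−g_2) = 5.27853/0.07 = 75.40755
P_0 = D_1/(1+r)^1 + D_2/(1+r)^2 + TV/(1+r)^2
    = 4.03577 + 3.95326 + 59.58127 = 67.57030

$67.57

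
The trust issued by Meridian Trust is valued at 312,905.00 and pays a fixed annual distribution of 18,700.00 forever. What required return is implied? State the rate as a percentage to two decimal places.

P = C/r ⇒ r = C/P = 18,700.00/312,905.00 = 0.059763

5.98%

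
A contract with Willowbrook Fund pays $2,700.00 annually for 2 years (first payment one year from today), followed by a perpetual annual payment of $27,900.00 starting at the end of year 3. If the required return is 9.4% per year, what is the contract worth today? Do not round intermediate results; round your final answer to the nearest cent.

$252718.26

PV of 2-year annuity: $2,700.00 × [1 − (1+0.094)^−2] / 0.094 = 4723.95550
Perpetuity value at year 2: $27,900.00 / 0.094 = 296808.51064
PV of perpetuity: 296808.51064 / (1+0.094)^2 = 247994.30385
Total PV = 4723.95550 + 247994.30385 = 252718.25934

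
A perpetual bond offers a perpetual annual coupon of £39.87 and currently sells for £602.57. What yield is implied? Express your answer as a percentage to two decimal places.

P = C/r ⇒ r = C/P = £39.87/£602.57 = 0.066167

6.62%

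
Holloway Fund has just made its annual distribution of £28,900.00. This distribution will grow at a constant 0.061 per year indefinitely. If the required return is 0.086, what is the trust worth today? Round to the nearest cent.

D₁ = D₀ × (1 + g) = £28,900.00 × 1.061 = £30,662.9000
Growing perpetuity: P = D₁ / (r − g) = £30,662.9000 / (0.086 − 0.061) = £1,226,516.00

£1226516.00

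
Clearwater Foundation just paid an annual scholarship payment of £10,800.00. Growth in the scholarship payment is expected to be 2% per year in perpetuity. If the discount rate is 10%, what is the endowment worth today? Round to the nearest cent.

£137700.00

D₁ = D₀ × (1 + g) = £10,800.00 × 1.02 = £11,016.0000
Growing perpetuity: P = D₁ / (r − g) = £11,016.0000 / (0.1 − 0.02) = £137,700.00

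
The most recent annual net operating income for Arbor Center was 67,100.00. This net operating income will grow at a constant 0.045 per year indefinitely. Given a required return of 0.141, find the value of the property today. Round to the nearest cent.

730411.46

D₁ = D₀ × (1 + g) = 67,100.00 × 1.045 = 70,119.5000
Growing perpetuity: P = D₁ / (r − g) = 70,119.5000 / (0.141 − 0.045) = 730,411.46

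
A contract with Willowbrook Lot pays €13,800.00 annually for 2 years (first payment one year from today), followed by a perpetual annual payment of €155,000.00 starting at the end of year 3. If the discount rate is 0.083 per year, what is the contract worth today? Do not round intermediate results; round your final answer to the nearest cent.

PV of 2-year annuity: €13,800.00 × [1 − (1+0.083)^−2] / 0.083 = 24508.20154
Perpetuity value at year 2: €155,000.00 / 0.083 = 1867469.87952
PV of perpetuity: 1867469.87952 / (1+0.083)^2 = 1592196.60131
Total PV = 24508.20154 + 1592196.60131 = 1616704.80286

€1616704.80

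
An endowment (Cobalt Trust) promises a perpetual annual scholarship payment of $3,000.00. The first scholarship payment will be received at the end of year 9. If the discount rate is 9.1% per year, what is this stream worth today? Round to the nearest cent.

$16424.11

Value at end of year 8: C / r = $3,000.00 / 0.091 = $32,967.0330
Discount to today: PV = $32,967.0330 / (1 + 0.091)^8 = $32,967.0330 / 2.007234 = $16,424.11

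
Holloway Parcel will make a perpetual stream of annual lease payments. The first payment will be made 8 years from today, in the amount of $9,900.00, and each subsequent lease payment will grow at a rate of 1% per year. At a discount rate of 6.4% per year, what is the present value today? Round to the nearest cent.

$118754.49

Value at end of year 7: C₁ / (r − g) = $9,900.00 / (0.064 − 0.01) = $183,333.3333
Discount to today: PV = $183,333.3333 / (1 + 0.064)^7 = $183,333.3333 / 1.543801 = $118,754.49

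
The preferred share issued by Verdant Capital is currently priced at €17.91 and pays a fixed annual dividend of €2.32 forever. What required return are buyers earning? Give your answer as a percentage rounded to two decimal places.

P = C/r ⇒ r = C/P = €2.32/€17.91 = 0.129537

12.95%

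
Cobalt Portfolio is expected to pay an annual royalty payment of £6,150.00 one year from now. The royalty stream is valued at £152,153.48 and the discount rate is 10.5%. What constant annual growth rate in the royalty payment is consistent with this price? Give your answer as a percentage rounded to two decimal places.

6.46%

P = D₁/(r−g) ⇒ g = r − D₁/P = 0.105 − £6,150.00/£152,153.48 = 0.064580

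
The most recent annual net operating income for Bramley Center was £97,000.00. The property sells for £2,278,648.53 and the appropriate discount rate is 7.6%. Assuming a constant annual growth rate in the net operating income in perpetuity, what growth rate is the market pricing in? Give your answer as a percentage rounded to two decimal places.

P = D₀(1+g)/(r−g) ⇒ P(r−g) = D₀(1+g) ⇒ g(P+D₀) = P·r − D₀
g = (P·r − D₀)/(P + D₀) = (£2,278,648.53×0.076 − £97,000.00) / (£2,278,648.53 + £97,000.00) = 0.032066

3.21%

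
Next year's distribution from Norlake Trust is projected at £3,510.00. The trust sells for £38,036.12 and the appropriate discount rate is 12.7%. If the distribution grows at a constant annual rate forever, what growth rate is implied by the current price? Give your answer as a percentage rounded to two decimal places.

3.47%

P = D₁/(r−g) ⇒ g = r − D₁/P = 0.127 − £3,510.00/£38,036.12 = 0.034719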